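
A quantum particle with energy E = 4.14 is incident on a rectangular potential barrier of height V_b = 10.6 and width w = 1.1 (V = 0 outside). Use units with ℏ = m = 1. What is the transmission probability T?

T = 0.00140

E < V_b: inside the barrier ψ ∝ e^{±κx} with κ = √(2m(V_b − E))/ℏ = 3.594.
κw = 3.954, sinh(κw) = 26.06.
Matching ψ, ψ′ at both faces gives T = [1 + V_b² sinh²(κw) / (4E(V_b − E))]⁻¹ = 1/714.2 = 0.00140.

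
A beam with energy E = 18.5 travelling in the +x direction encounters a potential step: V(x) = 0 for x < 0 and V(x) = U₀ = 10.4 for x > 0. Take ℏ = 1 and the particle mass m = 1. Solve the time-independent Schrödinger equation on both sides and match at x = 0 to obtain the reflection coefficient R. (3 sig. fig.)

R = 0.0414

The wavenumbers are k₁ = √(2mE)/ℏ = 6.083 on the left and k₂ = √(2m(E − U₀))/ℏ = 4.025 on the right.
Matching ψ and ψ′ at x = 0 gives r = (k₁ − k₂)/(k₁ + k₂), so R = r² = 0.04145 and T = 1 − R = 0.9586.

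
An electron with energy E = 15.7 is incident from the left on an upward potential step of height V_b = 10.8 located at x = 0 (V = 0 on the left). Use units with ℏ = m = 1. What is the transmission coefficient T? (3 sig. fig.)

T = 0.920

On each side the TISE gives plane waves with k = √(2m(E − V))/ℏ: k₁ = √(2·1·15.7) = 5.604, k₂ = √(2·1·4.9) = 3.130.
Matching ψ and ψ′ at x = 0 gives r = (k₁ − k₂)/(k₁ + k₂), so R = r² = 0.08018 and T = 1 − R = 0.9198.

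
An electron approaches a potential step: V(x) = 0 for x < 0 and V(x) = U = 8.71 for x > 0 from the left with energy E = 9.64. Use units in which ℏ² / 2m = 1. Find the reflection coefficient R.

The wavenumbers are k₁ = √(2mE)/ℏ = 3.105 on the left and k₂ = √(2m(E − U))/ℏ = 0.9644 on the right.
Continuity of ψ and ψ′ at the step yields the reflection amplitude r = (k₁ − k₂)/(k₁ + k₂) = 0.5260; thus R = |r|² = 0.2767, T = 0.7233.

R = 0.277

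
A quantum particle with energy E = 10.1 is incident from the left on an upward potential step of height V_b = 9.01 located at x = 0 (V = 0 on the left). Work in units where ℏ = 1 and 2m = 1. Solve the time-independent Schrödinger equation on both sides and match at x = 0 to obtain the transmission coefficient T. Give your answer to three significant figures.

The wavenumbers are k₁ = √(2mE)/ℏ = 3.178 on the left and k₂ = √(2m(E − V_b))/ℏ = 1.044 on the right.
Matching ψ and ψ′ at x = 0 gives r = (k₁ − k₂)/(k₁ + k₂), so R = r² = 0.2555 and T = 1 − R = 0.7445.

T = 0.745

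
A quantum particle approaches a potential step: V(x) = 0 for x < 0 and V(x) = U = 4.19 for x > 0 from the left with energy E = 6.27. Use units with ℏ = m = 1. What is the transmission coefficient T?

T = 0.928

The wavenumbers are k₁ = √(2mE)/ℏ = 3.541 on the left and k₂ = √(2m(E − U))/ℏ = 2.040 on the right.
Continuity of ψ and ψ′ at the step yields the reflection amplitude r = (k₁ − k₂)/(k₁ + k₂) = 0.2691; thus R = |r|² = 0.07239, T = 0.9276.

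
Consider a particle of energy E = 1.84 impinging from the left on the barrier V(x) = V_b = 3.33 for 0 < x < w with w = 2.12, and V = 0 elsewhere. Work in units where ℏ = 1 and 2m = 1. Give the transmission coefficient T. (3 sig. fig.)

E < V_b: inside the barrier ψ ∝ e^{±κx} with κ = √(2m(V_b − E))/ℏ = 1.221.
κw = 2.588, sinh(κw) = 6.613.
Matching ψ, ψ′ at both faces gives T = [1 + V_b² sinh²(κw) / (4E(V_b − E))]⁻¹ = 1/45.21 = 0.0221.

T = 0.0221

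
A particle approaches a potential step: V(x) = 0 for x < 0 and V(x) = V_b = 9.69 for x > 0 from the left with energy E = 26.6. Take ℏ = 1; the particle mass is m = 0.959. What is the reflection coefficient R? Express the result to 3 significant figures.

R = 0.0127

On each side the TISE gives plane waves with k = √(2m(E − V))/ℏ: k₁ = √(2·0.959·26.6) = 7.143, k₂ = √(2·0.959·16.91) = 5.695.
Continuity of ψ and ψ′ at the step yields the reflection amplitude r = (k₁ − k₂)/(k₁ + k₂) = 0.1128; thus R = |r|² = 0.01272, T = 0.9873.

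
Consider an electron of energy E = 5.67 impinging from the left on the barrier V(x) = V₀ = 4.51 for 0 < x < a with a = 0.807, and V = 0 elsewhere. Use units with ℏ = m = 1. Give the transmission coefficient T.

Above the barrier the interior wavenumber is k₂ = √(2m(E − V₀))/ℏ = 1.523, giving phase k₂a = 1.229.
T = [1 + V₀² sin²(k₂a) / (4E(E − V₀))]⁻¹ = 1/1.686 = 0.593.

T = 0.593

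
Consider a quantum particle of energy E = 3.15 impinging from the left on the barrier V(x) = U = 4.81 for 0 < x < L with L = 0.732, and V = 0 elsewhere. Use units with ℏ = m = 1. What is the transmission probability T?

Since E < U the interior solution is evanescent with decay constant κ = √(2m(U − E))/ℏ = 1.822.
κL = 1.334, sinh(κL) = 1.766.
The exact tunnelling result is T⁻¹ = 1 + U² sinh²(κL) / [4E(U − E)] = 4.449, so T = 0.225.

T = 0.225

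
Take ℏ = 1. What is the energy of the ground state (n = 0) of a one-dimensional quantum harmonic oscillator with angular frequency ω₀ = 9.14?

The oscillator eigenvalues are E_n = ℏω₀(n + ½), so E_0 = 9.14 × 0.5 = 4.570.

E = 4.57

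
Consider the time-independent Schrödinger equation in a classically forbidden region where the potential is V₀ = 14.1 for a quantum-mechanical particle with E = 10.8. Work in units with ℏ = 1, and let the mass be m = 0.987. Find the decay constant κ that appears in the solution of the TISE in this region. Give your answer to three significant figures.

κ = 2.55

Since E < V₀ the TISE in this region is ψ'' = κ²ψ with κ = √(2m(V₀ − E))/ℏ.
κ = √(2 × 0.987 × 3.3) = 2.552.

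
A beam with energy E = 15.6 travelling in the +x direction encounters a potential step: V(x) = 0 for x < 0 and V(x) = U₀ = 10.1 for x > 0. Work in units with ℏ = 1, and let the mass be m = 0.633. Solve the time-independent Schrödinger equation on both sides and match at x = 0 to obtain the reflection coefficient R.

The wavenumbers are k₁ = √(2mE)/ℏ = 4.444 on the left and k₂ = √(2m(E − U₀))/ℏ = 2.639 on the right.
Matching ψ and ψ′ at x = 0 gives r = (k₁ − k₂)/(k₁ + k₂), so R = r² = 0.06497 and T = 1 − R = 0.9350.

R = 0.0650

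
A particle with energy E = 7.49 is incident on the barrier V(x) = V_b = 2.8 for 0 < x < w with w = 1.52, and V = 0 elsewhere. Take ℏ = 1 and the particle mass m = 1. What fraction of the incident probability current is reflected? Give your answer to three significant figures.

R = 0.0527

E > V_b: inside the barrier k₂ = √(2m(E − V_b))/ℏ = 3.063, k₂w = 4.655.
T = [1 + V_b² sin²(k₂w) / (4E(E − V_b))]⁻¹ = 1/1.056 = 0.947.
R = 1 − T = 0.0527.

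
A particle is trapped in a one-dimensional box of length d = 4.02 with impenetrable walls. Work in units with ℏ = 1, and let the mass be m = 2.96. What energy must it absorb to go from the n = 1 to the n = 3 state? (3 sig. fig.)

ΔE = 0.825

E_n = n²π²ℏ²/(2md²), so ΔE = (3² − 1²) π²ℏ²/(2md²).
ΔE = 8 × π² / (2 × 2.96 × 4.02²) = 0.8253.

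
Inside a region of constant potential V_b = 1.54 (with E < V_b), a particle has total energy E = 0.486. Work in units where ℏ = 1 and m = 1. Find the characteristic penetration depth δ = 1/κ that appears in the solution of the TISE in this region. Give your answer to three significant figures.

Since E < V_b the TISE in this region is ψ'' = κ²ψ with κ = √(2m(V_b − E))/ℏ.
κ = √(2 × 1 × 1.054) = 1.452. The penetration depth is δ = 1/κ = 0.689.

δ = 0.689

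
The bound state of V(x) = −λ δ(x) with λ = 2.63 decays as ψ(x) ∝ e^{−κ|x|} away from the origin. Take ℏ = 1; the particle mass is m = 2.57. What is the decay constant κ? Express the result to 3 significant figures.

Integrate −(ℏ²/2m)ψ'' − λδ(x)ψ = Eψ from −ε to +ε: the ψ'' term gives ψ'(0⁺) − ψ'(0⁻) and the δ term gives −(2mλ/ℏ²)ψ(0).
With ψ ∝ e^{−κ|x|} this yields −2κ = −2mλ/ℏ², so κ = mλ/ℏ² = 6.759.

κ = 6.76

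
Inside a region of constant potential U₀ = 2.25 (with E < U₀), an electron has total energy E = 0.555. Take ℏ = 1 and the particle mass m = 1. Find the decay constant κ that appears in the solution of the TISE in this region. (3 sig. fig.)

κ = 1.84

Since E < U₀ the TISE in this region is ψ'' = κ²ψ with κ = √(2m(U₀ − E))/ℏ.
κ = √(2 × 1 × 1.695) = 1.841.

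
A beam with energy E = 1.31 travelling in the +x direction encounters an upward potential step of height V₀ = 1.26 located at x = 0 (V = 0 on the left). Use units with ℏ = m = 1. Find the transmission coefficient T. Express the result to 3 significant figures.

T = 0.547

On each side the TISE gives plane waves with k = √(2m(E − V))/ℏ: k₁ = √(2·1·1.31) = 1.619, k₂ = √(2·1·0.05) = 0.3162.
Matching ψ and ψ′ at x = 0 gives r = (k₁ − k₂)/(k₁ + k₂), so R = r² = 0.4531 and T = 1 − R = 0.5469.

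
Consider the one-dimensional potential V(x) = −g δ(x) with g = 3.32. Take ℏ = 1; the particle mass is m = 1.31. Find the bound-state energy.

For x ≠ 0 the bound state is ψ ∝ e^{−κ|x|}; integrating the TISE across the delta gives the cusp condition 2κ = 2mg/ℏ², so κ = 4.349.
Then E = −ℏ²κ²/(2m) = −mg²/(2ℏ²) = -7.220.

E = -7.22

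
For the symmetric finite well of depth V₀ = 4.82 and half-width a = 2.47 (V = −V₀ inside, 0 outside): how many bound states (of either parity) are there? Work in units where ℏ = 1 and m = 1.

N = 5

Define the well-strength parameter z₀ = (a/ℏ)√(2mV₀) = 2.47 × √(2·1·4.82) = 7.669.
The even/odd transcendental equations gain one root per π/2 in z₀, giving N = 1 + ⌊2z₀/π⌋ = 1 + ⌊4.882⌋ = 5.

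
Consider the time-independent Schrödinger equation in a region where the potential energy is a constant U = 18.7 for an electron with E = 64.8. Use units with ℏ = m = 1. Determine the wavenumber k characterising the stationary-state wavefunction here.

k = 9.60

With E > U the solution is oscillatory, ψ ∝ e^{±ikx} with k = √(2m(E − U))/ℏ.
k = √(2 × 1 × 46.1) = 9.602.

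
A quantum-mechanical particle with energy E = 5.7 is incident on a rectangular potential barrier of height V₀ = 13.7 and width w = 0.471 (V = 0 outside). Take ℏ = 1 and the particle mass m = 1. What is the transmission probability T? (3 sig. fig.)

Since E < V₀ the interior solution is evanescent with decay constant κ = √(2m(V₀ − E))/ℏ = 4.000.
κw = 1.884, sinh(κw) = 3.214.
Matching ψ, ψ′ at both faces gives T = [1 + V₀² sinh²(κw) / (4E(V₀ − E))]⁻¹ = 1/11.63 = 0.0860.

T = 0.0860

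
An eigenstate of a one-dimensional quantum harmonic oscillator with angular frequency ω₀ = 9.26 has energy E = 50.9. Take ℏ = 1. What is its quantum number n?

n = 5

Invert E_n = (n + ½)ℏω₀: n = E/ℏω₀ − ½ = 4.997, so n = 5.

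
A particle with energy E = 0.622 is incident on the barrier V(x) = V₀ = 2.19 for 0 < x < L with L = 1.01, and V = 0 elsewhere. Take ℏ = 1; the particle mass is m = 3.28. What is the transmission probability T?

Since E < V₀ the interior solution is evanescent with decay constant κ = √(2m(V₀ − E))/ℏ = 3.207.
κL = 3.239, sinh(κL) = 12.74.
Matching ψ, ψ′ at both faces gives T = [1 + V₀² sinh²(κL) / (4E(V₀ − E))]⁻¹ = 1/200.5 = 0.00499.

T = 0.00499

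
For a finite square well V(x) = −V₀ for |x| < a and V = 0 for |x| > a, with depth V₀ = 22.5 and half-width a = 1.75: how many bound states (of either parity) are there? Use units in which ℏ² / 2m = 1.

N = 6

The dimensionless depth is z₀ = a√(2mV₀)/ℏ = 1.75 × √(22.50) = 8.301.
The even/odd transcendental equations gain one root per π/2 in z₀, giving N = 1 + ⌊2z₀/π⌋ = 1 + ⌊5.285⌋ = 6.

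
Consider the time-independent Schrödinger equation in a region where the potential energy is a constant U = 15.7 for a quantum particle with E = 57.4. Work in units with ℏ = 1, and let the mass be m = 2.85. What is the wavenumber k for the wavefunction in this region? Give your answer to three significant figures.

k = 15.4

With E > U the solution is oscillatory, ψ ∝ e^{±ikx} with k = √(2m(E − U))/ℏ.
k = √(2 × 2.85 × 41.7) = 15.42.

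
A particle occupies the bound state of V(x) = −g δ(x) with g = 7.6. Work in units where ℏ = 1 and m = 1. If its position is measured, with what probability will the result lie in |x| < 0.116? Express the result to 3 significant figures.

P = 0.829

The normalised bound state is ψ = √κ e^{−κ|x|} with κ = mg/ℏ² = 7.600.
P(|x| < d) = ∫_{−d}^{d} κ e^{−2κ|x|} dx = 1 − e^{−2κd} = 1 − e^{−1.763} = 0.8285.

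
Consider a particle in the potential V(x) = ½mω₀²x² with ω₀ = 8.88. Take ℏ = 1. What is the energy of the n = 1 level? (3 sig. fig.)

The oscillator eigenvalues are E_n = ℏω₀(n + ½), so E_1 = 8.88 × 1.5 = 13.32.

E = 13.3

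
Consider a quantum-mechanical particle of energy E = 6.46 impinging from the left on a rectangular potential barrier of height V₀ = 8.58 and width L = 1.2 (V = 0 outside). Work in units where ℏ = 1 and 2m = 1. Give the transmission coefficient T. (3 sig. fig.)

E < V₀: inside the barrier ψ ∝ e^{±κx} with κ = √(2m(V₀ − E))/ℏ = 1.456.
κL = 1.747, sinh(κL) = 2.782.
The exact tunnelling result is T⁻¹ = 1 + V₀² sinh²(κL) / [4E(V₀ − E)] = 11.40, so T = 0.0877.

T = 0.0877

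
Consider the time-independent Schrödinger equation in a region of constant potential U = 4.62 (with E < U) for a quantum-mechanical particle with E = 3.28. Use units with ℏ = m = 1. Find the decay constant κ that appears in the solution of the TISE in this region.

κ = 1.64

Since E < U the TISE in this region is ψ'' = κ²ψ with κ = √(2m(U − E))/ℏ.
κ = √(2 × 1 × 1.34) = 1.637.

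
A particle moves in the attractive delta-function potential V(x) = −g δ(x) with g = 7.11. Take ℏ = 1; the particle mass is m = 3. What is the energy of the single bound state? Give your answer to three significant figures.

E = -75.8

The bound state is ψ(x) = √κ e^{−κ|x|}. The derivative jump ψ'(0⁺) − ψ'(0⁻) = −(2mg/ℏ²)ψ(0) fixes κ = mg/ℏ² = 21.33.
Then E = −ℏ²κ²/(2m) = −mg²/(2ℏ²) = -75.83.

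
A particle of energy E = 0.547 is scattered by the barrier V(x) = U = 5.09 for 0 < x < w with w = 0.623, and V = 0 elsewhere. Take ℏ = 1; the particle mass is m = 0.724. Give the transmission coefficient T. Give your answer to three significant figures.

Since E < U the interior solution is evanescent with decay constant κ = √(2m(U − E))/ℏ = 2.565.
κw = 1.598, sinh(κw) = 2.370.
The exact tunnelling result is T⁻¹ = 1 + U² sinh²(κw) / [4E(U − E)] = 15.64, so T = 0.0639.

T = 0.0639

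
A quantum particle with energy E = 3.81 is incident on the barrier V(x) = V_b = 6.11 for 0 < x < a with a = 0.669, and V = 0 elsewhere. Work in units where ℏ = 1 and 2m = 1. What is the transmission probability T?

T = 0.396

E < V_b: inside the barrier ψ ∝ e^{±κx} with κ = √(2m(V_b − E))/ℏ = 1.517.
κa = 1.015, sinh(κa) = 1.198.
Matching ψ, ψ′ at both faces gives T = [1 + V_b² sinh²(κa) / (4E(V_b − E))]⁻¹ = 1/2.528 = 0.396.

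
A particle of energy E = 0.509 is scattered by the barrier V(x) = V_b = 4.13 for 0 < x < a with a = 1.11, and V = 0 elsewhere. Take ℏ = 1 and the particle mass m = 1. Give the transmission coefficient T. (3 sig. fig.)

Since E < V_b the interior solution is evanescent with decay constant κ = √(2m(V_b − E))/ℏ = 2.691.
κa = 2.987, sinh(κa) = 9.889.
The exact tunnelling result is T⁻¹ = 1 + V_b² sinh²(κa) / [4E(V_b − E)] = 227.3, so T = 0.00440.

T = 0.00440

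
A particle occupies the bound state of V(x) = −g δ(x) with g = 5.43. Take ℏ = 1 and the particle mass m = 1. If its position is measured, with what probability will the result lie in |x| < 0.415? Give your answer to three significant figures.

P = 0.989

The normalised bound state is ψ = √κ e^{−κ|x|} with κ = mg/ℏ² = 5.430.
P(|x| < d) = ∫_{−d}^{d} κ e^{−2κ|x|} dx = 1 − e^{−2κd} = 1 − e^{−4.507} = 0.9890.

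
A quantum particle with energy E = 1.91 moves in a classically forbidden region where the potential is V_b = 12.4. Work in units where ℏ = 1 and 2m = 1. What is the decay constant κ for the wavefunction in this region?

κ = 3.24

Since E < V_b the TISE in this region is ψ'' = κ²ψ with κ = √(2m(V_b − E))/ℏ.
κ = √(2 × 0.5 × 10.49) = 3.239.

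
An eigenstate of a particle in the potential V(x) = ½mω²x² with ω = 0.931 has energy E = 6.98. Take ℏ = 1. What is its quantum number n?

Invert E_n = (n + ½)ℏω: n = E/ℏω − ½ = 6.997, so n = 7.

n = 7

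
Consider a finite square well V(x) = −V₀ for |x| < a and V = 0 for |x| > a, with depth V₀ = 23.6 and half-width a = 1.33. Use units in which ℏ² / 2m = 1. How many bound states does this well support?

N = 5

Define the well-strength parameter z₀ = (a/ℏ)√(2mV₀) = 1.33 × √(2·0.5·23.6) = 6.461.
The even/odd transcendental equations gain one root per π/2 in z₀, giving N = 1 + ⌊2z₀/π⌋ = 1 + ⌊4.113⌋ = 5.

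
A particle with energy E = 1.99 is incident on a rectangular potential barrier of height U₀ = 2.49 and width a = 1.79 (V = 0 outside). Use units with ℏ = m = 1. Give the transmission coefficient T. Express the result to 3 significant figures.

Since E < U₀ the interior solution is evanescent with decay constant κ = √(2m(U₀ − E))/ℏ = 1.000.
κa = 1.790, sinh(κa) = 2.911.
Matching ψ, ψ′ at both faces gives T = [1 + U₀² sinh²(κa) / (4E(U₀ − E))]⁻¹ = 1/14.20 = 0.0704.

T = 0.0704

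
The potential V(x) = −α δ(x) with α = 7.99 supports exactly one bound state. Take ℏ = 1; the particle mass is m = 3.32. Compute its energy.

E = -106

The bound state is ψ(x) = √κ e^{−κ|x|}. The derivative jump ψ'(0⁺) − ψ'(0⁻) = −(2mα/ℏ²)ψ(0) fixes κ = mα/ℏ² = 26.53.
Then E = −ℏ²κ²/(2m) = −mα²/(2ℏ²) = -106.0.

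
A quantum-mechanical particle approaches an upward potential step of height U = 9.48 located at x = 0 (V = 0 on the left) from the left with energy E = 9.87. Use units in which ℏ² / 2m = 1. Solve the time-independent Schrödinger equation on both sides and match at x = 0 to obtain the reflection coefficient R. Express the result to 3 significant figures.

On each side the TISE gives plane waves with k = √(2m(E − V))/ℏ: k₁ = √(2·½·9.87) = 3.142, k₂ = √(2·½·0.39) = 0.6245.
Matching ψ and ψ′ at x = 0 gives r = (k₁ − k₂)/(k₁ + k₂), so R = r² = 0.4467 and T = 1 − R = 0.5533.

R = 0.447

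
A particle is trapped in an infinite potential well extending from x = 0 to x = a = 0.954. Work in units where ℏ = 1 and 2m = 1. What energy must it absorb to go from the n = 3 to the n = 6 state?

ΔE = 293

E_n = n²π²ℏ²/(2ma²), so ΔE = (6² − 3²) π²ℏ²/(2ma²).
ΔE = 27 × π² / (2 × 0.5 × 0.954²) = 292.8.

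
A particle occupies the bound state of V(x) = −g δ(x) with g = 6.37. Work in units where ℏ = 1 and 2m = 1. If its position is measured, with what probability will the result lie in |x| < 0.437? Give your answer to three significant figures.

The normalised bound state is ψ = √κ e^{−κ|x|} with κ = mg/ℏ² = 3.185.
P(|x| < d) = ∫_{−d}^{d} κ e^{−2κ|x|} dx = 1 − e^{−2κd} = 1 − e^{−2.784} = 0.9382.

P = 0.938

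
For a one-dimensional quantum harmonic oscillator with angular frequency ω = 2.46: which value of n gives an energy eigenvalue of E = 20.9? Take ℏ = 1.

E_n = ℏω(n + ½) ⇒ n = E/(ℏω) − ½ = 20.9/2.46 − 0.5 = 7.996 → n = 8.

n = 8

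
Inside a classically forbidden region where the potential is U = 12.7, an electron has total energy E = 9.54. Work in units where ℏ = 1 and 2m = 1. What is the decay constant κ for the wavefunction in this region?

κ = 1.78

Since E < U the TISE in this region is ψ'' = κ²ψ with κ = √(2m(U − E))/ℏ.
κ = √(2 × 0.5 × 3.16) = 1.778.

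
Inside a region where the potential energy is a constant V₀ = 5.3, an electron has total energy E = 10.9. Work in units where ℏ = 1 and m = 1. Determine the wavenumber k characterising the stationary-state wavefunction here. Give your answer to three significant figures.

k = 3.35

With E > V₀ the solution is oscillatory, ψ ∝ e^{±ikx} with k = √(2m(E − V₀))/ℏ.
k = √(2 × 1 × 5.6) = 3.347.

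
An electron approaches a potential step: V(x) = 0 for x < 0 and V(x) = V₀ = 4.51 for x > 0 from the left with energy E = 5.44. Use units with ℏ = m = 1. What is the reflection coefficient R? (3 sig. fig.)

The wavenumbers are k₁ = √(2mE)/ℏ = 3.298 on the left and k₂ = √(2m(E − V₀))/ℏ = 1.364 on the right.
Continuity of ψ and ψ′ at the step yields the reflection amplitude r = (k₁ − k₂)/(k₁ + k₂) = 0.4150; thus R = |r|² = 0.1722, T = 0.8278.

R = 0.172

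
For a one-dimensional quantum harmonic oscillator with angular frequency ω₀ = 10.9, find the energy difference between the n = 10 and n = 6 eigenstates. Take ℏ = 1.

E_n = ℏω₀(n + ½), so ΔE = (10 − 6) ℏω₀ = 4 × 10.9 = 43.60.

ΔE = 43.6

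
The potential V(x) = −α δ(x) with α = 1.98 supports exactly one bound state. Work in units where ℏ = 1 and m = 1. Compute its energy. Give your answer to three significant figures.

The bound state is ψ(x) = √κ e^{−κ|x|}. The derivative jump ψ'(0⁺) − ψ'(0⁻) = −(2mα/ℏ²)ψ(0) fixes κ = mα/ℏ² = 1.980.
Then E = −ℏ²κ²/(2m) = −mα²/(2ℏ²) = -1.960.

E = -1.96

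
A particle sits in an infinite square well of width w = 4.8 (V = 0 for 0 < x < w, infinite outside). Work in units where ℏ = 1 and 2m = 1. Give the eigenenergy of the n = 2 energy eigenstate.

E = 1.71

Requiring ψ(0) = ψ(w) = 0 quantises k = nπ/w, hence E_n = ℏ²k²/2m = n²π²ℏ²/(2mw²).
E_2 = 2² × π² / (2 × 0.5 × 4.8²) = 1.713.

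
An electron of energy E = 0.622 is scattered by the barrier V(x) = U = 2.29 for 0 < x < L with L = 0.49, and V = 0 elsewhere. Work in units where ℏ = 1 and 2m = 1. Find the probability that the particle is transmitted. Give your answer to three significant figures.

E < U: inside the barrier ψ ∝ e^{±κx} with κ = √(2m(U − E))/ℏ = 1.292.
κL = 0.6328, sinh(κL) = 0.6759.
The exact tunnelling result is T⁻¹ = 1 + U² sinh²(κL) / [4E(U − E)] = 1.577, so T = 0.634.

T = 0.634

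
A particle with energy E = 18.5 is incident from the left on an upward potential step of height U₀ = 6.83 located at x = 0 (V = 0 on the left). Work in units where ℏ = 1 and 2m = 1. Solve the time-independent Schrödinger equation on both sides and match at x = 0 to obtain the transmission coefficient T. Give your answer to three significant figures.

T = 0.987

The wavenumbers are k₁ = √(2mE)/ℏ = 4.301 on the left and k₂ = √(2m(E − U₀))/ℏ = 3.416 on the right.
Matching ψ and ψ′ at x = 0 gives r = (k₁ − k₂)/(k₁ + k₂), so R = r² = 0.01315 and T = 1 − R = 0.9868.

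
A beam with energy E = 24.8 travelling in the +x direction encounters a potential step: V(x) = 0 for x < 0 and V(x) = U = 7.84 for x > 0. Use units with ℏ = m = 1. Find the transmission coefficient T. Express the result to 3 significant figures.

T = 0.991

On each side the TISE gives plane waves with k = √(2m(E − V))/ℏ: k₁ = √(2·1·24.8) = 7.043, k₂ = √(2·1·16.96) = 5.824.
Continuity of ψ and ψ′ at the step yields the reflection amplitude r = (k₁ − k₂)/(k₁ + k₂) = 0.09471; thus R = |r|² = 0.008970, T = 0.9910.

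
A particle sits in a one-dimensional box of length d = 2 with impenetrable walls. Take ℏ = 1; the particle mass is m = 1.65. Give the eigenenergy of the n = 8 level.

E = 47.9

The infinite-well eigenfunctions ψ_n = √(2/d) sin(nπx/d) vanish at both walls, giving E_n = n²π²ℏ²/(2md²).
E_8 = 8² × π² / (2 × 1.65 × 2²) = 47.85.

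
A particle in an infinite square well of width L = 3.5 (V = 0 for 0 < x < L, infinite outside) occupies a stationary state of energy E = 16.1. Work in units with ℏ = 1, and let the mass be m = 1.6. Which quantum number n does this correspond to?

n = 8

For an infinite well E_n = n²π²ℏ²/(2mL²), so n = (L/πℏ)√(2mE).
n = (3.5/π) × √(2 × 1.6 × 16.1) = 7.997 → n = 8.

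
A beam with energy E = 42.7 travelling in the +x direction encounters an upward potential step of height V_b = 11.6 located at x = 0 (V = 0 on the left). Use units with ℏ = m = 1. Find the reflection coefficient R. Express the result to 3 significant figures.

The wavenumbers are k₁ = √(2mE)/ℏ = 9.241 on the left and k₂ = √(2m(E − V_b))/ℏ = 7.887 on the right.
Continuity of ψ and ψ′ at the step yields the reflection amplitude r = (k₁ − k₂)/(k₁ + k₂) = 0.07908; thus R = |r|² = 0.006254, T = 0.9937.

R = 0.00625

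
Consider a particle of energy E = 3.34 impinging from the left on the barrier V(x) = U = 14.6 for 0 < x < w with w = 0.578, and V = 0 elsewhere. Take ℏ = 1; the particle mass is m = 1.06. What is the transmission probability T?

Since E < U the interior solution is evanescent with decay constant κ = √(2m(U − E))/ℏ = 4.886.
κw = 2.824, sinh(κw) = 8.392.
Matching ψ, ψ′ at both faces gives T = [1 + U² sinh²(κw) / (4E(U − E))]⁻¹ = 1/100.8 = 0.00992.

T = 0.00992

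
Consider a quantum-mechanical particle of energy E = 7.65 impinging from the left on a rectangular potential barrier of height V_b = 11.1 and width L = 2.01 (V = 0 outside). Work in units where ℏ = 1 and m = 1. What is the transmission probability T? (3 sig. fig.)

E < V_b: inside the barrier ψ ∝ e^{±κx} with κ = √(2m(V_b − E))/ℏ = 2.627.
κL = 5.280, sinh(κL) = 98.17.
The exact tunnelling result is T⁻¹ = 1 + V_b² sinh²(κL) / [4E(V_b − E)] = 11250, so T = 0.0000889.

T = 0.0000889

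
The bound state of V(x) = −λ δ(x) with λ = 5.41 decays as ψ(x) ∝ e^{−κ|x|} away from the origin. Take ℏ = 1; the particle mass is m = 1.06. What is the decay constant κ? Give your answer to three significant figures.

Integrate −(ℏ²/2m)ψ'' − λδ(x)ψ = Eψ from −ε to +ε: the ψ'' term gives ψ'(0⁺) − ψ'(0⁻) and the δ term gives −(2mλ/ℏ²)ψ(0).
With ψ ∝ e^{−κ|x|} this yields −2κ = −2mλ/ℏ², so κ = mλ/ℏ² = 5.735.

κ = 5.73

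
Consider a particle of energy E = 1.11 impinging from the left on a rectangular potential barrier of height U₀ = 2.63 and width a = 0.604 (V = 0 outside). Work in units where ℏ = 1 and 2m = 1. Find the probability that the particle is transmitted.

T = 0.595

Since E < U₀ the interior solution is evanescent with decay constant κ = √(2m(U₀ − E))/ℏ = 1.233.
κa = 0.7447, sinh(κa) = 0.8154.
The exact tunnelling result is T⁻¹ = 1 + U₀² sinh²(κa) / [4E(U₀ − E)] = 1.681, so T = 0.595.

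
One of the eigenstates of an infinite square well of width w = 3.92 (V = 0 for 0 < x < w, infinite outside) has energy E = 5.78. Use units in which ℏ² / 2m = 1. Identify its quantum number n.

n = 3

From E_n = n²π²ℏ²/(2mw²) invert to n = √(2mw²E)/(πℏ).
n = (3.92/π) × √(2 × 0.5 × 5.78) = 3.000 → n = 3.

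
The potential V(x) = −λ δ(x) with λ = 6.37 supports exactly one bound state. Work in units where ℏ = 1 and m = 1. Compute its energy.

E = -20.3

The bound state is ψ(x) = √κ e^{−κ|x|}. The derivative jump ψ'(0⁺) − ψ'(0⁻) = −(2mλ/ℏ²)ψ(0) fixes κ = mλ/ℏ² = 6.370.
Then E = −ℏ²κ²/(2m) = −mλ²/(2ℏ²) = -20.29.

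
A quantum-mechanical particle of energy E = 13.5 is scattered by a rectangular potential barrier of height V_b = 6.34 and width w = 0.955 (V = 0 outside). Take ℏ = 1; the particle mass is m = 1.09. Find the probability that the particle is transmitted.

T = 0.965

E > V_b: inside the barrier k₂ = √(2m(E − V_b))/ℏ = 3.951, k₂w = 3.773.
T = [1 + V_b² sin²(k₂w) / (4E(E − V_b))]⁻¹ = 1/1.036 = 0.965.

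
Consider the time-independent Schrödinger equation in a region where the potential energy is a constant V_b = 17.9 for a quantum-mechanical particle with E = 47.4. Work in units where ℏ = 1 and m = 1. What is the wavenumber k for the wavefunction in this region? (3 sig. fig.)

With E > V_b the solution is oscillatory, ψ ∝ e^{±ikx} with k = √(2m(E − V_b))/ℏ.
k = √(2 × 1 × 29.5) = 7.681.

k = 7.68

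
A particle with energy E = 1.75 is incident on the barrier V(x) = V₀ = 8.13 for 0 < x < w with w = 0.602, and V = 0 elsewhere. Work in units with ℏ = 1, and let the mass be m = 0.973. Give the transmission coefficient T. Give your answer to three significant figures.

Since E < V₀ the interior solution is evanescent with decay constant κ = √(2m(V₀ − E))/ℏ = 3.524.
κw = 2.121, sinh(κw) = 4.111.
The exact tunnelling result is T⁻¹ = 1 + V₀² sinh²(κw) / [4E(V₀ − E)] = 26.01, so T = 0.0385.

T = 0.0385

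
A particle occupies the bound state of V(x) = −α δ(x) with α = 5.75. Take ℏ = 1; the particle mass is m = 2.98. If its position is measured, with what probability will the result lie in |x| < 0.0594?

P = 0.869

The normalised bound state is ψ = √κ e^{−κ|x|} with κ = mα/ℏ² = 17.14.
P(|x| < d) = ∫_{−d}^{d} κ e^{−2κ|x|} dx = 1 − e^{−2κd} = 1 − e^{−2.036} = 0.8694.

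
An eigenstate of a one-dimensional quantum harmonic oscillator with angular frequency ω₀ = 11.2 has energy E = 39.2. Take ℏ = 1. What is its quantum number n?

n = 3

Invert E_n = (n + ½)ℏω₀: n = E/ℏω₀ − ½ = 3.000, so n = 3.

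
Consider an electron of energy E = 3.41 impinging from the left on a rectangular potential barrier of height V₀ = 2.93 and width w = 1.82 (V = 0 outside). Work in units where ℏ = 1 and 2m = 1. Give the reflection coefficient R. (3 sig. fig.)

R = 0.543

E > V₀: inside the barrier k₂ = √(2m(E − V₀))/ℏ = 0.6928, k₂w = 1.261.
Matching at both interfaces gives T⁻¹ = 1 + V₀² sin²(k₂w) / [4E(E − V₀)] = 2.189, hence T = 0.457.
R = 1 − T = 0.543.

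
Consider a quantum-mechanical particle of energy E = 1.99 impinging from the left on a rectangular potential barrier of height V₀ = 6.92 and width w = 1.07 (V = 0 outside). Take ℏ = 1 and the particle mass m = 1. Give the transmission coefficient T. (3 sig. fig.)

T = 0.00395

E < V₀: inside the barrier ψ ∝ e^{±κx} with κ = √(2m(V₀ − E))/ℏ = 3.140.
κw = 3.360, sinh(κw) = 14.38.
The exact tunnelling result is T⁻¹ = 1 + V₀² sinh²(κw) / [4E(V₀ − E)] = 253.2, so T = 0.00395.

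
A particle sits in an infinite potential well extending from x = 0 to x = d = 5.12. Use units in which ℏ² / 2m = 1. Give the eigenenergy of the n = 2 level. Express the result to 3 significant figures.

The infinite-well eigenfunctions ψ_n = √(2/d) sin(nπx/d) vanish at both walls, giving E_n = n²π²ℏ²/(2md²).
E_2 = 2² × π² / (2 × 0.5 × 5.12²) = 1.506.

E = 1.51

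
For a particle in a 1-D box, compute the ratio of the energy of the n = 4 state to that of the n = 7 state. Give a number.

0.326531

E_n = n²π²ℏ²/(2mL²) so the ratio is n₂²/n₁² = 16/49 = 0.326531.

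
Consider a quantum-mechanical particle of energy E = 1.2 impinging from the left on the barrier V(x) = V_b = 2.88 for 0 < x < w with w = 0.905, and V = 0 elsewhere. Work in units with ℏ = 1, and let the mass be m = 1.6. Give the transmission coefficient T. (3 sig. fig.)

E < V_b: inside the barrier ψ ∝ e^{±κx} with κ = √(2m(V_b − E))/ℏ = 2.319.
κw = 2.098, sinh(κw) = 4.015.
The exact tunnelling result is T⁻¹ = 1 + V_b² sinh²(κw) / [4E(V_b − E)] = 17.58, so T = 0.0569.

T = 0.0569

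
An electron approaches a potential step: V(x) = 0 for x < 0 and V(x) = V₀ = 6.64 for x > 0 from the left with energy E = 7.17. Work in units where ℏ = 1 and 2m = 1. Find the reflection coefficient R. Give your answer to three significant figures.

R = 0.328

On each side the TISE gives plane waves with k = √(2m(E − V))/ℏ: k₁ = √(2·½·7.17) = 2.678, k₂ = √(2·½·0.53) = 0.7280.
Matching ψ and ψ′ at x = 0 gives r = (k₁ − k₂)/(k₁ + k₂), so R = r² = 0.3277 and T = 1 − R = 0.6723.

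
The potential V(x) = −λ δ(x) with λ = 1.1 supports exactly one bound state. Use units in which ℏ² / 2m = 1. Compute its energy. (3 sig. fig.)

E = -0.303

For x ≠ 0 the bound state is ψ ∝ e^{−κ|x|}; integrating the TISE across the delta gives the cusp condition 2κ = 2mλ/ℏ², so κ = 0.5500.
Then E = −ℏ²κ²/(2m) = −mλ²/(2ℏ²) = -0.3025.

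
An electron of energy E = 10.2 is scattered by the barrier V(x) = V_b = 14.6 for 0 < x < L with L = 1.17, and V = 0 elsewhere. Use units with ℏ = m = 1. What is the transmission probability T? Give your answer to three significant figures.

E < V_b: inside the barrier ψ ∝ e^{±κx} with κ = √(2m(V_b − E))/ℏ = 2.966.
κL = 3.471, sinh(κL) = 16.07.
Matching ψ, ψ′ at both faces gives T = [1 + V_b² sinh²(κL) / (4E(V_b − E))]⁻¹ = 1/307.5 = 0.00325.

T = 0.00325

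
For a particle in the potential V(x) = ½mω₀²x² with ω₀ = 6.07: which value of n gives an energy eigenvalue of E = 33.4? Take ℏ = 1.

Invert E_n = (n + ½)ℏω₀: n = E/ℏω₀ − ½ = 5.002, so n = 5.

n = 5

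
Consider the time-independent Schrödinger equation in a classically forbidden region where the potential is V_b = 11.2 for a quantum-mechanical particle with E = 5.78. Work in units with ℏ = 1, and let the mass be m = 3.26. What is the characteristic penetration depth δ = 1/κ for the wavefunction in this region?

δ = 0.168

Since E < V_b the TISE in this region is ψ'' = κ²ψ with κ = √(2m(V_b − E))/ℏ.
κ = √(2 × 3.26 × 5.42) = 5.945. The penetration depth is δ = 1/κ = 0.168.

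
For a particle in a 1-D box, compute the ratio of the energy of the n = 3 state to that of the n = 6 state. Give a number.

0.25

E_n = n²π²ℏ²/(2mL²) so the ratio is n₂²/n₁² = 9/36 = 0.25.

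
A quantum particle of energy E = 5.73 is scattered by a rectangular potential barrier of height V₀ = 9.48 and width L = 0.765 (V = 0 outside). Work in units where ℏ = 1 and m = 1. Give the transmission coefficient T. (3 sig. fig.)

T = 0.0564

Since E < V₀ the interior solution is evanescent with decay constant κ = √(2m(V₀ − E))/ℏ = 2.739.
κL = 2.095, sinh(κL) = 4.001.
Matching ψ, ψ′ at both faces gives T = [1 + V₀² sinh²(κL) / (4E(V₀ − E))]⁻¹ = 1/17.74 = 0.0564.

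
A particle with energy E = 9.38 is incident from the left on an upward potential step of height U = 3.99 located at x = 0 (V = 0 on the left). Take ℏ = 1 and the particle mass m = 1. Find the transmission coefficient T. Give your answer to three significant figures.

T = 0.981

The wavenumbers are k₁ = √(2mE)/ℏ = 4.331 on the left and k₂ = √(2m(E − U))/ℏ = 3.283 on the right.
Continuity of ψ and ψ′ at the step yields the reflection amplitude r = (k₁ − k₂)/(k₁ + k₂) = 0.1376; thus R = |r|² = 0.01894, T = 0.9811.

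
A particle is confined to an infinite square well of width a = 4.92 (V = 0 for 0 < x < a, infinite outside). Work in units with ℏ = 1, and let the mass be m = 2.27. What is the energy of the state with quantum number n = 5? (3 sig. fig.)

E = 2.25

Requiring ψ(0) = ψ(a) = 0 quantises k = nπ/a, hence E_n = ℏ²k²/2m = n²π²ℏ²/(2ma²).
E_5 = 5² × π² / (2 × 2.27 × 4.92²) = 2.245.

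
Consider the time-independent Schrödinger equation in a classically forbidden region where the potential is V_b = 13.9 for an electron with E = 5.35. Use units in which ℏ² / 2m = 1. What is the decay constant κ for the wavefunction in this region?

Since E < V_b the TISE in this region is ψ'' = κ²ψ with κ = √(2m(V_b − E))/ℏ.
κ = √(2 × 0.5 × 8.55) = 2.924.

κ = 2.92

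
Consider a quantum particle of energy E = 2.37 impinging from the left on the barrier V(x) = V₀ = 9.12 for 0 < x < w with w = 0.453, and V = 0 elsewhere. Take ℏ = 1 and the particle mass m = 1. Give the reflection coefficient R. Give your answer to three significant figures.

E < V₀: inside the barrier ψ ∝ e^{±κx} with κ = √(2m(V₀ − E))/ℏ = 3.674.
κw = 1.664, sinh(κw) = 2.547.
Matching ψ, ψ′ at both faces gives T = [1 + V₀² sinh²(κw) / (4E(V₀ − E))]⁻¹ = 1/9.430 = 0.106.
R = 1 − T = 0.894.

R = 0.894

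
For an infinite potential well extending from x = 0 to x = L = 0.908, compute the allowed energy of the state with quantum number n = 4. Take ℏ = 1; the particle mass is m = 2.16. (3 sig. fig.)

E = 44.3

The infinite-well eigenfunctions ψ_n = √(2/L) sin(nπx/L) vanish at both walls, giving E_n = n²π²ℏ²/(2mL²).
E_4 = 4² × π² / (2 × 2.16 × 0.908²) = 44.34.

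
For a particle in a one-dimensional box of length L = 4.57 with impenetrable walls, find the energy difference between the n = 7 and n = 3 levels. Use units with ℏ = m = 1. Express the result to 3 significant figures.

E_n = n²π²ℏ²/(2mL²), so ΔE = (7² − 3²) π²ℏ²/(2mL²).
ΔE = 40 × π² / (2 × 1 × 4.57²) = 9.451.

ΔE = 9.45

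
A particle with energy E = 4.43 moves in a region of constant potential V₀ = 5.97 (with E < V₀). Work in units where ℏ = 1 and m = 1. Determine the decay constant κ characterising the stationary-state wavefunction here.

Since E < V₀ the TISE in this region is ψ'' = κ²ψ with κ = √(2m(V₀ − E))/ℏ.
κ = √(2 × 1 × 1.54) = 1.755.

κ = 1.75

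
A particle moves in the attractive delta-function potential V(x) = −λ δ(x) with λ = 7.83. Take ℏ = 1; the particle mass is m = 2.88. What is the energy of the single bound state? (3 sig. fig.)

For x ≠ 0 the bound state is ψ ∝ e^{−κ|x|}; integrating the TISE across the delta gives the cusp condition 2κ = 2mλ/ℏ², so κ = 22.55.
Then E = −ℏ²κ²/(2m) = −mλ²/(2ℏ²) = -88.28.

E = -88.3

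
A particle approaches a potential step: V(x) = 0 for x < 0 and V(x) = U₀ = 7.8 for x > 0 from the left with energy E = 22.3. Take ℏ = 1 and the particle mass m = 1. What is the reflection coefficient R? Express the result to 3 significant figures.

R = 0.0115

On each side the TISE gives plane waves with k = √(2m(E − V))/ℏ: k₁ = √(2·1·22.3) = 6.678, k₂ = √(2·1·14.5) = 5.385.
Continuity of ψ and ψ′ at the step yields the reflection amplitude r = (k₁ − k₂)/(k₁ + k₂) = 0.1072; thus R = |r|² = 0.01149, T = 0.9885.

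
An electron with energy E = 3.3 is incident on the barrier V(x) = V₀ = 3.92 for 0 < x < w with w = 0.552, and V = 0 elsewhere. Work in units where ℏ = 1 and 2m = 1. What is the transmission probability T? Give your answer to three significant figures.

E < V₀: inside the barrier ψ ∝ e^{±κx} with κ = √(2m(V₀ − E))/ℏ = 0.7874.
κw = 0.4346, sinh(κw) = 0.4485.
Matching ψ, ψ′ at both faces gives T = [1 + V₀² sinh²(κw) / (4E(V₀ − E))]⁻¹ = 1/1.378 = 0.726.

T = 0.726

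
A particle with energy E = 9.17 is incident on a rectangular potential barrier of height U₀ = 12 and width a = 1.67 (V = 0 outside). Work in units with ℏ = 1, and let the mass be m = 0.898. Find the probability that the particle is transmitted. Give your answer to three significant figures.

T = 0.00155

Since E < U₀ the interior solution is evanescent with decay constant κ = √(2m(U₀ − E))/ℏ = 2.254.
κa = 3.765, sinh(κa) = 21.57.
Matching ψ, ψ′ at both faces gives T = [1 + U₀² sinh²(κa) / (4E(U₀ − E))]⁻¹ = 1/646.4 = 0.00155.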